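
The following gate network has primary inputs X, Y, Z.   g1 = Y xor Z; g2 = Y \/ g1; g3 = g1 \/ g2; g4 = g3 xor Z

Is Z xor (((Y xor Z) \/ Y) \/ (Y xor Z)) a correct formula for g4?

g1 = Y xor Z
g2 = Y \/ g1 = Y \/ (Y xor Z)
g3 = g1 \/ g2 = (Y xor Z) \/ (Y \/ (Y xor Z))
g4 = g3 xor Z = ((Y xor Z) \/ (Y \/ (Y xor Z))) xor Z
At X=0, Y=0, Z=0: circuit gives 0, formula gives 0.
At X=0, Y=1, Z=0: circuit gives 1, formula gives 1.
Agrees on all 8 inputs.

Yes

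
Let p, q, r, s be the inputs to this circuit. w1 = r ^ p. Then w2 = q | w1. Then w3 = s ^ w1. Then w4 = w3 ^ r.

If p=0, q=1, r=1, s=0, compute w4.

w1 = 1 ^ 0 = 1
w3 = 0 ^ 1 = 1
w4 = 1 ^ 1 = 0

0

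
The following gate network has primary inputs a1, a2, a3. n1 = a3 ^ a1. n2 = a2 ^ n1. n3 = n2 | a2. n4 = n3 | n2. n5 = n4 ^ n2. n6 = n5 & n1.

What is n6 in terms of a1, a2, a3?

((((a2 ^ (a3 ^ a1)) | a2) | (a2 ^ (a3 ^ a1))) ^ (a2 ^ (a3 ^ a1))) & (a3 ^ a1)

n1 = a3 ^ a1
n2 = a2 ^ n1 = a2 ^ (a3 ^ a1)
n3 = n2 | a2 = (a2 ^ (a3 ^ a1)) | a2
n4 = n3 | n2 = ((a2 ^ (a3 ^ a1)) | a2) | (a2 ^ (a3 ^ a1))
n5 = n4 ^ n2 = (((a2 ^ (a3 ^ a1)) | a2) | (a2 ^ (a3 ^ a1))) ^ (a2 ^ (a3 ^ a1))
n6 = n5 & n1 = ((((a2 ^ (a3 ^ a1)) | a2) | (a2 ^ (a3 ^ a1))) ^ (a2 ^ (a3 ^ a1))) & (a3 ^ a1)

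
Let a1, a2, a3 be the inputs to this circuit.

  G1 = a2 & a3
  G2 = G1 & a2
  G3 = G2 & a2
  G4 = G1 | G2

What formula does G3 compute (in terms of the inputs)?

((a2 & a3) & a2) & a2

G1 = a2 & a3
G2 = G1 & a2 = (a2 & a3) & a2
G3 = G2 & a2 = ((a2 & a3) & a2) & a2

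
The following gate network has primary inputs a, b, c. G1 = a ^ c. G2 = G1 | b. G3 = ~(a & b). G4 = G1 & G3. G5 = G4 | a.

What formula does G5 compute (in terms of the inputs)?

((a ^ c) & (~(a & b))) | a

G1 = a ^ c
G3 = ~(a & b)
G4 = G1 & G3 = (a ^ c) & (~(a & b))
G5 = G4 | a = ((a ^ c) & (~(a & b))) | a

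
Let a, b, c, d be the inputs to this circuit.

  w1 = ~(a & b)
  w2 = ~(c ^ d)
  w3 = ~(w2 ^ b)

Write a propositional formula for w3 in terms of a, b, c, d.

~((~(c ^ d)) ^ b)

w2 = ~(c ^ d)
w3 = ~(w2 ^ b) = ~((~(c ^ d)) ^ b)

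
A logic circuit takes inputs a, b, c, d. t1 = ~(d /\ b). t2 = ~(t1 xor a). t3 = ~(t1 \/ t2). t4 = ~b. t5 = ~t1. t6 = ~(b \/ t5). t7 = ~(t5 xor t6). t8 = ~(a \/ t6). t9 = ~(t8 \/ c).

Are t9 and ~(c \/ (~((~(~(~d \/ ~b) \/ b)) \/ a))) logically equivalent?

Yes

t1 = ~(d /\ b)
t5 = ~t1 = ~(~(d /\ b))
t6 = ~(b \/ t5) = ~(b \/ ~(~(d /\ b)))
t8 = ~(a \/ t6) = ~(a \/ (~(b \/ ~(~(d /\ b)))))
t9 = ~(t8 \/ c) = ~((~(a \/ (~(b \/ ~(~(d /\ b)))))) \/ c)
At a=0, b=0, c=1, d=0: circuit gives 0, formula gives 0.
At a=0, b=0, c=0, d=0: circuit gives 1, formula gives 1.
Agrees on all 16 inputs.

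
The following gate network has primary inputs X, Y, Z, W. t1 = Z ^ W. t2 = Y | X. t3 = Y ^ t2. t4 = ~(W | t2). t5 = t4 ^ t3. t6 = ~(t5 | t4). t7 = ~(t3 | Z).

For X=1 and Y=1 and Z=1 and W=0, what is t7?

0

t2 = 1 | 1 = 1
t3 = 1 ^ 1 = 0
t7 = ~(0 | 1) = 0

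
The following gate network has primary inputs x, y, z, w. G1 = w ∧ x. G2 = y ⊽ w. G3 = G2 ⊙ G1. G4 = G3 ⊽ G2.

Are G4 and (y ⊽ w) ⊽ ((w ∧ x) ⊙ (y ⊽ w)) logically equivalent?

G1 = w ∧ x
G2 = y ⊽ w
G3 = G2 ⊙ G1 = (y ⊽ w) ⊙ (w ∧ x)
G4 = G3 ⊽ G2 = ((y ⊽ w) ⊙ (w ∧ x)) ⊽ (y ⊽ w)
At x=0, y=0, z=0, w=0: circuit gives 0, formula gives 0.
At x=1, y=0, z=0, w=1: circuit gives 1, formula gives 1.
Agrees on all 16 inputs.

Yes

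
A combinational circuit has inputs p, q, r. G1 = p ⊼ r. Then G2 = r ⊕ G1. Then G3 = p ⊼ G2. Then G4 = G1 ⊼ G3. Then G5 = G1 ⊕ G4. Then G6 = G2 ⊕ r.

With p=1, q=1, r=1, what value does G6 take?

G1 = 1 ⊼ 1 = 0
G2 = 1 ⊕ 0 = 1
G6 = 1 ⊕ 1 = 0

0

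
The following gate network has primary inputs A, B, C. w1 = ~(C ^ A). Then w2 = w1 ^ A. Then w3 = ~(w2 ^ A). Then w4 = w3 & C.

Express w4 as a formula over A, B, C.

w1 = ~(C ^ A)
w2 = w1 ^ A = (~(C ^ A)) ^ A
w3 = ~(w2 ^ A) = ~(((~(C ^ A)) ^ A) ^ A)
w4 = w3 & C = (~(((~(C ^ A)) ^ A) ^ A)) & C

(~(((~(C ^ A)) ^ A) ^ A)) & C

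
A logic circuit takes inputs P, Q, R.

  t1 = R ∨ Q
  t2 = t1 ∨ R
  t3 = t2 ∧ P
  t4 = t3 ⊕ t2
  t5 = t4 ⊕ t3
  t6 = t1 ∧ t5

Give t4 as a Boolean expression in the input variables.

t1 = R ∨ Q
t2 = t1 ∨ R = (R ∨ Q) ∨ R
t3 = t2 ∧ P = ((R ∨ Q) ∨ R) ∧ P
t4 = t3 ⊕ t2 = (((R ∨ Q) ∨ R) ∧ P) ⊕ ((R ∨ Q) ∨ R)

(((R ∨ Q) ∨ R) ∧ P) ⊕ ((R ∨ Q) ∨ R)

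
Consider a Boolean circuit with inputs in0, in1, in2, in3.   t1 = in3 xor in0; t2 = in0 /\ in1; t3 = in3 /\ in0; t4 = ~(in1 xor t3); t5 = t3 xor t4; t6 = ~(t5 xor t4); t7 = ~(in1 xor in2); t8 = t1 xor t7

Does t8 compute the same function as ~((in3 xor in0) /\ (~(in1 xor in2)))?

No

t1 = in3 xor in0
t7 = ~(in1 xor in2)
t8 = t1 xor t7 = (in3 xor in0) xor (~(in1 xor in2))
At in0=0, in1=0, in2=1, in3=0: circuit gives 0, formula gives 1.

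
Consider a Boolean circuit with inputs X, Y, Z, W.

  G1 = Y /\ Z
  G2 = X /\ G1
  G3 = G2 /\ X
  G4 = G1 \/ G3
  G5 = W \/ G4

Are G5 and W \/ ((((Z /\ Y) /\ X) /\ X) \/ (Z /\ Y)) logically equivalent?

Yes

G1 = Y /\ Z
G2 = X /\ G1 = X /\ (Y /\ Z)
G3 = G2 /\ X = (X /\ (Y /\ Z)) /\ X
G4 = G1 \/ G3 = (Y /\ Z) \/ ((X /\ (Y /\ Z)) /\ X)
G5 = W \/ G4 = W \/ ((Y /\ Z) \/ ((X /\ (Y /\ Z)) /\ X))
At X=0, Y=0, Z=0, W=0: circuit gives 0, formula gives 0.
At X=0, Y=0, Z=0, W=1: circuit gives 1, formula gives 1.
Agrees on all 16 inputs.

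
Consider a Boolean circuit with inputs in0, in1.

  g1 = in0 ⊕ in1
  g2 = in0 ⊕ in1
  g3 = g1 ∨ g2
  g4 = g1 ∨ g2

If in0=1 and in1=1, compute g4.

g1 = 1 ⊕ 1 = 0
g2 = 1 ⊕ 1 = 0
g4 = 0 ∨ 0 = 0

0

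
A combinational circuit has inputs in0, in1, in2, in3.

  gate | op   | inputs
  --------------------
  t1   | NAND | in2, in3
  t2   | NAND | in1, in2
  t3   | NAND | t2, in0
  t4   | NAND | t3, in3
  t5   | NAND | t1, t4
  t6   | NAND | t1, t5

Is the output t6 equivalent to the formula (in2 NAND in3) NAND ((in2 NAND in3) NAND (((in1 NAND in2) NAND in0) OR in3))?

t1 = in2 NAND in3
t2 = in1 NAND in2
t3 = t2 NAND in0 = (in1 NAND in2) NAND in0
t4 = t3 NAND in3 = ((in1 NAND in2) NAND in0) NAND in3
t5 = t1 NAND t4 = (in2 NAND in3) NAND (((in1 NAND in2) NAND in0) NAND in3)
t6 = t1 NAND t5 = (in2 NAND in3) NAND ((in2 NAND in3) NAND (((in1 NAND in2) NAND in0) NAND in3))
At in0=0, in1=0, in2=0, in3=1: circuit gives 0, formula gives 1.

No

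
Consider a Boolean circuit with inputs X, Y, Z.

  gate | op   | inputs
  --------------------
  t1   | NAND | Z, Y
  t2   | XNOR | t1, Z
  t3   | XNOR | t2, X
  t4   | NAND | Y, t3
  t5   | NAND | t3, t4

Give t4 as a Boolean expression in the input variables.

t1 = Z NAND Y
t2 = t1 XNOR Z = (Z NAND Y) XNOR Z
t3 = t2 XNOR X = ((Z NAND Y) XNOR Z) XNOR X
t4 = Y NAND t3 = Y NAND (((Z NAND Y) XNOR Z) XNOR X)

Y NAND (((Z NAND Y) XNOR Z) XNOR X)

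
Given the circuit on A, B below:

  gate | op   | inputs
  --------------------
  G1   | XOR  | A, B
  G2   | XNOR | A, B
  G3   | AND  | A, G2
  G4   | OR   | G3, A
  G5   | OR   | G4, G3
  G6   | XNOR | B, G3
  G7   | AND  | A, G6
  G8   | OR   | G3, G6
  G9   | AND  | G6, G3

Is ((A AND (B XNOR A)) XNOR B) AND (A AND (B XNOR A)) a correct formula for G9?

G2 = A XNOR B
G3 = A AND G2 = A AND (A XNOR B)
G6 = B XNOR G3 = B XNOR (A AND (A XNOR B))
G9 = G6 AND G3 = (B XNOR (A AND (A XNOR B))) AND (A AND (A XNOR B))
At A=0, B=0: circuit gives 0, formula gives 0.
At A=1, B=1: circuit gives 1, formula gives 1.
Agrees on all 4 inputs.

Yes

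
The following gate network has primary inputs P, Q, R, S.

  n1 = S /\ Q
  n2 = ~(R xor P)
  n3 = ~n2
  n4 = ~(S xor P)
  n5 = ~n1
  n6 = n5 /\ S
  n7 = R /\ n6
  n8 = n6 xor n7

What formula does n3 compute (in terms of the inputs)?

n2 = ~(R xor P)
n3 = ~n2 = ~(~(R xor P))

~(~(R xor P))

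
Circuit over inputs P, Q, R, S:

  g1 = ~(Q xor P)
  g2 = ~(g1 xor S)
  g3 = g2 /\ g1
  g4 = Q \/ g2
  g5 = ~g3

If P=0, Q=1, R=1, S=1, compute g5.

1

g1 = ~(1 xor 0) = 0
g2 = ~(0 xor 1) = 0
g3 = 0 /\ 0 = 0
g5 = ~0 = 1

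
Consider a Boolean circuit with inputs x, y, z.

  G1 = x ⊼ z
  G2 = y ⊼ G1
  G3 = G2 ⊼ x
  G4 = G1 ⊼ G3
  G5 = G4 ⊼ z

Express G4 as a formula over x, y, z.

(x ⊼ z) ⊼ ((y ⊼ (x ⊼ z)) ⊼ x)

G1 = x ⊼ z
G2 = y ⊼ G1 = y ⊼ (x ⊼ z)
G3 = G2 ⊼ x = (y ⊼ (x ⊼ z)) ⊼ x
G4 = G1 ⊼ G3 = (x ⊼ z) ⊼ ((y ⊼ (x ⊼ z)) ⊼ x)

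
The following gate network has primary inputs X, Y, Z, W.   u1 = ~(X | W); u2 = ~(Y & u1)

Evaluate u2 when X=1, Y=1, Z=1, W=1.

1

u1 = ~(1 | 1) = 0
u2 = ~(1 & 0) = 1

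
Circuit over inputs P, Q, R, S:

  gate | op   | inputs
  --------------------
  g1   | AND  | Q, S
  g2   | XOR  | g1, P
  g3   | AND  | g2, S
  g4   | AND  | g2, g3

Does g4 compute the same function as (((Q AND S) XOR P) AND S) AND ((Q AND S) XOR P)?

g1 = Q AND S
g2 = g1 XOR P = (Q AND S) XOR P
g3 = g2 AND S = ((Q AND S) XOR P) AND S
g4 = g2 AND g3 = ((Q AND S) XOR P) AND (((Q AND S) XOR P) AND S)
At P=0, Q=0, R=0, S=0: circuit gives 0, formula gives 0.
At P=0, Q=1, R=0, S=1: circuit gives 1, formula gives 1.
Agrees on all 16 inputs.

Yes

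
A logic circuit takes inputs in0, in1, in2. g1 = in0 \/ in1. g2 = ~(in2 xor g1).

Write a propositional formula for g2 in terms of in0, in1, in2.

g1 = in0 \/ in1
g2 = ~(in2 xor g1) = ~(in2 xor (in0 \/ in1))

~(in2 xor (in0 \/ in1))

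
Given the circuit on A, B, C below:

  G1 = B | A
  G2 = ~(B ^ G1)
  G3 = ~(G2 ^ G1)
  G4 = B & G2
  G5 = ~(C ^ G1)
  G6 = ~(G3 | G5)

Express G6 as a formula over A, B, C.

~((~((~(B ^ (B | A))) ^ (B | A))) | (~(C ^ (B | A))))

G1 = B | A
G2 = ~(B ^ G1) = ~(B ^ (B | A))
G3 = ~(G2 ^ G1) = ~((~(B ^ (B | A))) ^ (B | A))
G5 = ~(C ^ G1) = ~(C ^ (B | A))
G6 = ~(G3 | G5) = ~((~((~(B ^ (B | A))) ^ (B | A))) | (~(C ^ (B | A))))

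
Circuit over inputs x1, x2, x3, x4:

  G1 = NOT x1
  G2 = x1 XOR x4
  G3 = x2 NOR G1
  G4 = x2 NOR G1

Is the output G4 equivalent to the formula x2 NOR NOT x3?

No

G1 = NOT x1
G4 = x2 NOR G1 = x2 NOR NOT x1
At x1=0, x2=0, x3=1, x4=0: circuit gives 0, formula gives 1.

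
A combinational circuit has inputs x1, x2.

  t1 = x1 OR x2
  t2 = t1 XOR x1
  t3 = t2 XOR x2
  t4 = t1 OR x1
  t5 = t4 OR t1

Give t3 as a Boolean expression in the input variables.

t1 = x1 OR x2
t2 = t1 XOR x1 = (x1 OR x2) XOR x1
t3 = t2 XOR x2 = ((x1 OR x2) XOR x1) XOR x2

((x1 OR x2) XOR x1) XOR x2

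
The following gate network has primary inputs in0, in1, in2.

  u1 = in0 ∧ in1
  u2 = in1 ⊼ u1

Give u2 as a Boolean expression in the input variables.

in1 ⊼ (in0 ∧ in1)

u1 = in0 ∧ in1
u2 = in1 ⊼ u1 = in1 ⊼ (in0 ∧ in1)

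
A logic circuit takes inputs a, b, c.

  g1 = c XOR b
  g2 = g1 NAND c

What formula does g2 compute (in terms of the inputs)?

(c XOR b) NAND c

g1 = c XOR b
g2 = g1 NAND c = (c XOR b) NAND c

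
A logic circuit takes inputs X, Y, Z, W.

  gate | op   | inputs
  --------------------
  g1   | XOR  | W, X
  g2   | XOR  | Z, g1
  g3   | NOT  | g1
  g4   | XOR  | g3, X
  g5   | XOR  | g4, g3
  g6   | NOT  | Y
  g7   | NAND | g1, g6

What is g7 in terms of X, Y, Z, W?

g1 = W XOR X
g6 = NOT Y
g7 = g1 NAND g6 = (W XOR X) NAND NOT Y

(W XOR X) NAND NOT Y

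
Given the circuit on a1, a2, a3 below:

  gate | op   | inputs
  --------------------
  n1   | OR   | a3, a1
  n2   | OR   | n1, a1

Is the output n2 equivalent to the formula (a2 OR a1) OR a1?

n1 = a3 OR a1
n2 = n1 OR a1 = (a3 OR a1) OR a1
At a1=0, a2=0, a3=1: circuit gives 1, formula gives 0.

No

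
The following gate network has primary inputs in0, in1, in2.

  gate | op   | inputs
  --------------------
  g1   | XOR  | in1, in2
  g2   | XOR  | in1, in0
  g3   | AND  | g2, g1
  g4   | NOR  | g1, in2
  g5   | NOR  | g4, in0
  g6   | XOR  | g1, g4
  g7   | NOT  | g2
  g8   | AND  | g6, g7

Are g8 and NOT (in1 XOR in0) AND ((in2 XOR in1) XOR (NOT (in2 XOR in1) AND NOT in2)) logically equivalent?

g1 = in1 XOR in2
g2 = in1 XOR in0
g4 = g1 NOR in2 = (in1 XOR in2) NOR in2
g6 = g1 XOR g4 = (in1 XOR in2) XOR ((in1 XOR in2) NOR in2)
g7 = NOT g2 = NOT (in1 XOR in0)
g8 = g6 AND g7 = ((in1 XOR in2) XOR ((in1 XOR in2) NOR in2)) AND NOT (in1 XOR in0)
At in0=0, in1=1, in2=0: circuit gives 0, formula gives 0.
At in0=0, in1=0, in2=0: circuit gives 1, formula gives 1.
Agrees on all 8 inputs.

Yes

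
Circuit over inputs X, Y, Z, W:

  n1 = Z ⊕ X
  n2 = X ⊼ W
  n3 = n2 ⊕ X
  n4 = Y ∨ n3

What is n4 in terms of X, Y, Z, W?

Y ∨ ((X ⊼ W) ⊕ X)

n2 = X ⊼ W
n3 = n2 ⊕ X = (X ⊼ W) ⊕ X
n4 = Y ∨ n3 = Y ∨ ((X ⊼ W) ⊕ X)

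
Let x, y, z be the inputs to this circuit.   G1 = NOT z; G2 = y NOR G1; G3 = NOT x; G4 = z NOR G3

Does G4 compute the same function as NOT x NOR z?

Yes

G3 = NOT x
G4 = z NOR G3 = z NOR NOT x
At x=0, y=0, z=0: circuit gives 0, formula gives 0.
At x=1, y=0, z=0: circuit gives 1, formula gives 1.
Agrees on all 8 inputs.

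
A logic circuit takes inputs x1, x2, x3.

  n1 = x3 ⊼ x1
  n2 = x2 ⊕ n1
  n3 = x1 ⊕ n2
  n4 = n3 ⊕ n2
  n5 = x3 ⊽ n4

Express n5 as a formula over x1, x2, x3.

x3 ⊽ ((x1 ⊕ (x2 ⊕ (x3 ⊼ x1))) ⊕ (x2 ⊕ (x3 ⊼ x1)))

n1 = x3 ⊼ x1
n2 = x2 ⊕ n1 = x2 ⊕ (x3 ⊼ x1)
n3 = x1 ⊕ n2 = x1 ⊕ (x2 ⊕ (x3 ⊼ x1))
n4 = n3 ⊕ n2 = (x1 ⊕ (x2 ⊕ (x3 ⊼ x1))) ⊕ (x2 ⊕ (x3 ⊼ x1))
n5 = x3 ⊽ n4 = x3 ⊽ ((x1 ⊕ (x2 ⊕ (x3 ⊼ x1))) ⊕ (x2 ⊕ (x3 ⊼ x1)))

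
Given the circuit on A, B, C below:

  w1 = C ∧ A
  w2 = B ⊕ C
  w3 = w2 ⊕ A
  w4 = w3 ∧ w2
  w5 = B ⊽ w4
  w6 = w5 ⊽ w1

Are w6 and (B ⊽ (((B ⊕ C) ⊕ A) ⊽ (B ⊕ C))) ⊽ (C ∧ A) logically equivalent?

No

w1 = C ∧ A
w2 = B ⊕ C
w3 = w2 ⊕ A = (B ⊕ C) ⊕ A
w4 = w3 ∧ w2 = ((B ⊕ C) ⊕ A) ∧ (B ⊕ C)
w5 = B ⊽ w4 = B ⊽ (((B ⊕ C) ⊕ A) ∧ (B ⊕ C))
w6 = w5 ⊽ w1 = (B ⊽ (((B ⊕ C) ⊕ A) ∧ (B ⊕ C))) ⊽ (C ∧ A)
At A=0, B=0, C=0: circuit gives 0, formula gives 1.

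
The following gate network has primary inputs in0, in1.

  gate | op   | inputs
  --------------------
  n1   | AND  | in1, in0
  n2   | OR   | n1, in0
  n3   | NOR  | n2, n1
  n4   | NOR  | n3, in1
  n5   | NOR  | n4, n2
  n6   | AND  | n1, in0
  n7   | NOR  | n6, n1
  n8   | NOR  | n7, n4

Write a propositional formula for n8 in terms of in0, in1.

n1 = in1 AND in0
n2 = n1 OR in0 = (in1 AND in0) OR in0
n3 = n2 NOR n1 = ((in1 AND in0) OR in0) NOR (in1 AND in0)
n4 = n3 NOR in1 = (((in1 AND in0) OR in0) NOR (in1 AND in0)) NOR in1
n6 = n1 AND in0 = (in1 AND in0) AND in0
n7 = n6 NOR n1 = ((in1 AND in0) AND in0) NOR (in1 AND in0)
n8 = n7 NOR n4 = (((in1 AND in0) AND in0) NOR (in1 AND in0)) NOR ((((in1 AND in0) OR in0) NOR (in1 AND in0)) NOR in1)

(((in1 AND in0) AND in0) NOR (in1 AND in0)) NOR ((((in1 AND in0) OR in0) NOR (in1 AND in0)) NOR in1)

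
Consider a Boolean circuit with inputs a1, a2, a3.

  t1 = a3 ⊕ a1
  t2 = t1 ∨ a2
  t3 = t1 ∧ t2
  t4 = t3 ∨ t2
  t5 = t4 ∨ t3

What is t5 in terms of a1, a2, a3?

(((a3 ⊕ a1) ∧ ((a3 ⊕ a1) ∨ a2)) ∨ ((a3 ⊕ a1) ∨ a2)) ∨ ((a3 ⊕ a1) ∧ ((a3 ⊕ a1) ∨ a2))

t1 = a3 ⊕ a1
t2 = t1 ∨ a2 = (a3 ⊕ a1) ∨ a2
t3 = t1 ∧ t2 = (a3 ⊕ a1) ∧ ((a3 ⊕ a1) ∨ a2)
t4 = t3 ∨ t2 = ((a3 ⊕ a1) ∧ ((a3 ⊕ a1) ∨ a2)) ∨ ((a3 ⊕ a1) ∨ a2)
t5 = t4 ∨ t3 = (((a3 ⊕ a1) ∧ ((a3 ⊕ a1) ∨ a2)) ∨ ((a3 ⊕ a1) ∨ a2)) ∨ ((a3 ⊕ a1) ∧ ((a3 ⊕ a1) ∨ a2))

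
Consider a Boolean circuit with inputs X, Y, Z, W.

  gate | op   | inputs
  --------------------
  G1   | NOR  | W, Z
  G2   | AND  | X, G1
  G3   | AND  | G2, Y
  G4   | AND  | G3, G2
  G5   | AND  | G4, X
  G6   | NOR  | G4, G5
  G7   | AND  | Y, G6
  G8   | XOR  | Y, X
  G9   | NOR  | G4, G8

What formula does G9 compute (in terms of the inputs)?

G1 = W NOR Z
G2 = X AND G1 = X AND (W NOR Z)
G3 = G2 AND Y = (X AND (W NOR Z)) AND Y
G4 = G3 AND G2 = ((X AND (W NOR Z)) AND Y) AND (X AND (W NOR Z))
G8 = Y XOR X
G9 = G4 NOR G8 = (((X AND (W NOR Z)) AND Y) AND (X AND (W NOR Z))) NOR (Y XOR X)

(((X AND (W NOR Z)) AND Y) AND (X AND (W NOR Z))) NOR (Y XOR X)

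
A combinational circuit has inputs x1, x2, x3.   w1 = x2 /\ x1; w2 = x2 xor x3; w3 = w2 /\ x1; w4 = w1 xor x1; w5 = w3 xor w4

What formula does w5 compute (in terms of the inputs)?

w1 = x2 /\ x1
w2 = x2 xor x3
w3 = w2 /\ x1 = (x2 xor x3) /\ x1
w4 = w1 xor x1 = (x2 /\ x1) xor x1
w5 = w3 xor w4 = ((x2 xor x3) /\ x1) xor ((x2 /\ x1) xor x1)

((x2 xor x3) /\ x1) xor ((x2 /\ x1) xor x1)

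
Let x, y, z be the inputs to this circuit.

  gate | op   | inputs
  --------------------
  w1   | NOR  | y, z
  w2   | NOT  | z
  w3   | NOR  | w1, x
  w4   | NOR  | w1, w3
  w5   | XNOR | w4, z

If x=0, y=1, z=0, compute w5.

1

w1 = 1 NOR 0 = 0
w3 = 0 NOR 0 = 1
w4 = 0 NOR 1 = 0
w5 = 0 XNOR 0 = 1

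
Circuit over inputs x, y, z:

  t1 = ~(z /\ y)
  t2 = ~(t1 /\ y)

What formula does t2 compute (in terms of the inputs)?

~((~(z /\ y)) /\ y)

t1 = ~(z /\ y)
t2 = ~(t1 /\ y) = ~((~(z /\ y)) /\ y)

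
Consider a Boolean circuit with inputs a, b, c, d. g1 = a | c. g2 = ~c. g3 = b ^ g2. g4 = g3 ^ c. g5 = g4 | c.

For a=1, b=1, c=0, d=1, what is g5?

g2 = ~0 = 1
g3 = 1 ^ 1 = 0
g4 = 0 ^ 0 = 0
g5 = 0 | 0 = 0

0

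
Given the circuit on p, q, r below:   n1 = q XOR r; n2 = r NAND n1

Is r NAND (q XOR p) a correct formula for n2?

n1 = q XOR r
n2 = r NAND n1 = r NAND (q XOR r)
At p=0, q=0, r=1: circuit gives 0, formula gives 1.

No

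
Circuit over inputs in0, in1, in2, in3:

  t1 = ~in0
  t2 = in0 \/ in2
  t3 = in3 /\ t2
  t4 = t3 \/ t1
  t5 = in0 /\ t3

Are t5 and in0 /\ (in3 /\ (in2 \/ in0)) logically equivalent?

Yes

t2 = in0 \/ in2
t3 = in3 /\ t2 = in3 /\ (in0 \/ in2)
t5 = in0 /\ t3 = in0 /\ (in3 /\ (in0 \/ in2))
At in0=0, in1=0, in2=0, in3=0: circuit gives 0, formula gives 0.
At in0=1, in1=0, in2=0, in3=1: circuit gives 1, formula gives 1.
Agrees on all 16 inputs.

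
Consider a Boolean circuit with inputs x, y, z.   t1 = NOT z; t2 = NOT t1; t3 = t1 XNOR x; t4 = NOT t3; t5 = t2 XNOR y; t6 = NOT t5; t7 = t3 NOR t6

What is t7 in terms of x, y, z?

t1 = NOT z
t2 = NOT t1 = NOT NOT z
t3 = t1 XNOR x = NOT z XNOR x
t5 = t2 XNOR y = NOT NOT z XNOR y
t6 = NOT t5 = NOT (NOT NOT z XNOR y)
t7 = t3 NOR t6 = (NOT z XNOR x) NOR NOT (NOT NOT z XNOR y)

(NOT z XNOR x) NOR NOT (NOT NOT z XNOR y)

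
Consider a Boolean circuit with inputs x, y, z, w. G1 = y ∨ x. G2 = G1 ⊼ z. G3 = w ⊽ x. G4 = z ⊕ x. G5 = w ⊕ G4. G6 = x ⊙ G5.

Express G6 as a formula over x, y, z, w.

G4 = z ⊕ x
G5 = w ⊕ G4 = w ⊕ (z ⊕ x)
G6 = x ⊙ G5 = x ⊙ (w ⊕ (z ⊕ x))

x ⊙ (w ⊕ (z ⊕ x))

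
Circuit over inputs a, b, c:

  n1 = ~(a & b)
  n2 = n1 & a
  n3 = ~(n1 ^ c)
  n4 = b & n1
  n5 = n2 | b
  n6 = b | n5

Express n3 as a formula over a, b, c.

~((~(a & b)) ^ c)

n1 = ~(a & b)
n3 = ~(n1 ^ c) = ~((~(a & b)) ^ c)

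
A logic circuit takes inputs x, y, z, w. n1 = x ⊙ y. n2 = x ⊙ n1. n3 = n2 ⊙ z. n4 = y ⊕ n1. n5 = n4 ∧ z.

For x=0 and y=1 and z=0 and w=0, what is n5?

0

n1 = 0 ⊙ 1 = 0
n4 = 1 ⊕ 0 = 1
n5 = 1 ∧ 0 = 0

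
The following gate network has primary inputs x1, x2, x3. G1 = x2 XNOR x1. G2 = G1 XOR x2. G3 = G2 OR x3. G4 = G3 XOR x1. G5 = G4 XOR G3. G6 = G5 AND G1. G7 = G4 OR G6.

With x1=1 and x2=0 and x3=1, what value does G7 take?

G1 = 0 XNOR 1 = 0
G2 = 0 XOR 0 = 0
G3 = 0 OR 1 = 1
G4 = 1 XOR 1 = 0
G5 = 0 XOR 1 = 1
G6 = 1 AND 0 = 0
G7 = 0 OR 0 = 0

0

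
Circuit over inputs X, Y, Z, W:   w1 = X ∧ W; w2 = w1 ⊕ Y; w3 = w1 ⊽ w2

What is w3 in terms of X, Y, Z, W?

(X ∧ W) ⊽ ((X ∧ W) ⊕ Y)

w1 = X ∧ W
w2 = w1 ⊕ Y = (X ∧ W) ⊕ Y
w3 = w1 ⊽ w2 = (X ∧ W) ⊽ ((X ∧ W) ⊕ Y)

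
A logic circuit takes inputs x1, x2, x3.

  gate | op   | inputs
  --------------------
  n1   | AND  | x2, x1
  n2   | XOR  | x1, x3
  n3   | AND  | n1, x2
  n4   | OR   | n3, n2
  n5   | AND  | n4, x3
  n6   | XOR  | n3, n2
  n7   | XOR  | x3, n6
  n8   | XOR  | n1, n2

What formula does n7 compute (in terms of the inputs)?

x3 XOR (((x2 AND x1) AND x2) XOR (x1 XOR x3))

n1 = x2 AND x1
n2 = x1 XOR x3
n3 = n1 AND x2 = (x2 AND x1) AND x2
n6 = n3 XOR n2 = ((x2 AND x1) AND x2) XOR (x1 XOR x3)
n7 = x3 XOR n6 = x3 XOR (((x2 AND x1) AND x2) XOR (x1 XOR x3))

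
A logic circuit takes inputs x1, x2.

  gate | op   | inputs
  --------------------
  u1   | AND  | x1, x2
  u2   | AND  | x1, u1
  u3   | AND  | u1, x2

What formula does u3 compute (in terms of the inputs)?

u1 = x1 AND x2
u3 = u1 AND x2 = (x1 AND x2) AND x2

(x1 AND x2) AND x2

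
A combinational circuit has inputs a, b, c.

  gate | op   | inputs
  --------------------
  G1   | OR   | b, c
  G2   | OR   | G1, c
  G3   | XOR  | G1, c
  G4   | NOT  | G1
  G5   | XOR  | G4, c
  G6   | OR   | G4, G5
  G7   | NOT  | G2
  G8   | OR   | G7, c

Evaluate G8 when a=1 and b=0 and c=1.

G1 = 0 OR 1 = 1
G2 = 1 OR 1 = 1
G7 = NOT 1 = 0
G8 = 0 OR 1 = 1

1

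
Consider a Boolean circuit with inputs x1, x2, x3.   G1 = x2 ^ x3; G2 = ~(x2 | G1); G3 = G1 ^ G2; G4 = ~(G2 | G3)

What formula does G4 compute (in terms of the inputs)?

~((~(x2 | (x2 ^ x3))) | ((x2 ^ x3) ^ (~(x2 | (x2 ^ x3)))))

G1 = x2 ^ x3
G2 = ~(x2 | G1) = ~(x2 | (x2 ^ x3))
G3 = G1 ^ G2 = (x2 ^ x3) ^ (~(x2 | (x2 ^ x3)))
G4 = ~(G2 | G3) = ~((~(x2 | (x2 ^ x3))) | ((x2 ^ x3) ^ (~(x2 | (x2 ^ x3)))))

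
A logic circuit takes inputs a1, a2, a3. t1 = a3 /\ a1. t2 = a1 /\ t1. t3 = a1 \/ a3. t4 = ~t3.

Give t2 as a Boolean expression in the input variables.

t1 = a3 /\ a1
t2 = a1 /\ t1 = a1 /\ (a3 /\ a1)

a1 /\ (a3 /\ a1)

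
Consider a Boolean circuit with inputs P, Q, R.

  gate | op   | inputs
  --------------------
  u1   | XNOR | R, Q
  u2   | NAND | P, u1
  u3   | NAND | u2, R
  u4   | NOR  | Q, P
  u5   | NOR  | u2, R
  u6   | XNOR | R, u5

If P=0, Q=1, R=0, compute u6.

u1 = 0 XNOR 1 = 0
u2 = 0 NAND 0 = 1
u5 = 1 NOR 0 = 0
u6 = 0 XNOR 0 = 1

1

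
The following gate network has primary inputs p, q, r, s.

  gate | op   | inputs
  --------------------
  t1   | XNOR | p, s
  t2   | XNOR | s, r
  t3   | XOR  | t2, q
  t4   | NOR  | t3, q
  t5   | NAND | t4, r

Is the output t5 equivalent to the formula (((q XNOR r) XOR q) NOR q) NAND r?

t2 = s XNOR r
t3 = t2 XOR q = (s XNOR r) XOR q
t4 = t3 NOR q = ((s XNOR r) XOR q) NOR q
t5 = t4 NAND r = (((s XNOR r) XOR q) NOR q) NAND r
At p=0, q=0, r=1, s=1: circuit gives 1, formula gives 0.

No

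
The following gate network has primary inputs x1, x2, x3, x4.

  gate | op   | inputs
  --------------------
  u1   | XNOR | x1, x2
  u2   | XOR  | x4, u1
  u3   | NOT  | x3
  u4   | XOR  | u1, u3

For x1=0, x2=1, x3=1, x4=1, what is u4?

u1 = 0 XNOR 1 = 0
u3 = NOT 1 = 0
u4 = 0 XOR 0 = 0

0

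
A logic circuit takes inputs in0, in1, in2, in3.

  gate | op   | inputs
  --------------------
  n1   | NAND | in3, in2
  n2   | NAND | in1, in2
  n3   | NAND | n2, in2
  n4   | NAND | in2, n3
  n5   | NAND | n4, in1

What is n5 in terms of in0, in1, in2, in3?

(in2 NAND ((in1 NAND in2) NAND in2)) NAND in1

n2 = in1 NAND in2
n3 = n2 NAND in2 = (in1 NAND in2) NAND in2
n4 = in2 NAND n3 = in2 NAND ((in1 NAND in2) NAND in2)
n5 = n4 NAND in1 = (in2 NAND ((in1 NAND in2) NAND in2)) NAND in1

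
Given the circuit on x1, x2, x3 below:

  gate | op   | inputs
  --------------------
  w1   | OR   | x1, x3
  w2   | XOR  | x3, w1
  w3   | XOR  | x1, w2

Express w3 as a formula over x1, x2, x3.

x1 XOR (x3 XOR (x1 OR x3))

w1 = x1 OR x3
w2 = x3 XOR w1 = x3 XOR (x1 OR x3)
w3 = x1 XOR w2 = x1 XOR (x3 XOR (x1 OR x3))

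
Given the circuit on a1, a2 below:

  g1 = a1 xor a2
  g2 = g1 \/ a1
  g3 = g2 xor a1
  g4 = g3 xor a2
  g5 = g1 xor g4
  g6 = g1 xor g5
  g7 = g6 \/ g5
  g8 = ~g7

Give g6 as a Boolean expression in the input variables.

g1 = a1 xor a2
g2 = g1 \/ a1 = (a1 xor a2) \/ a1
g3 = g2 xor a1 = ((a1 xor a2) \/ a1) xor a1
g4 = g3 xor a2 = (((a1 xor a2) \/ a1) xor a1) xor a2
g5 = g1 xor g4 = (a1 xor a2) xor ((((a1 xor a2) \/ a1) xor a1) xor a2)
g6 = g1 xor g5 = (a1 xor a2) xor ((a1 xor a2) xor ((((a1 xor a2) \/ a1) xor a1) xor a2))

(a1 xor a2) xor ((a1 xor a2) xor ((((a1 xor a2) \/ a1) xor a1) xor a2))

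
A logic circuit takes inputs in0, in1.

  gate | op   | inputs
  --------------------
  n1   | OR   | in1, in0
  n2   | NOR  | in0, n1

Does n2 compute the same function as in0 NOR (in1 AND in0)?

n1 = in1 OR in0
n2 = in0 NOR n1 = in0 NOR (in1 OR in0)
At in0=0, in1=1: circuit gives 0, formula gives 1.

No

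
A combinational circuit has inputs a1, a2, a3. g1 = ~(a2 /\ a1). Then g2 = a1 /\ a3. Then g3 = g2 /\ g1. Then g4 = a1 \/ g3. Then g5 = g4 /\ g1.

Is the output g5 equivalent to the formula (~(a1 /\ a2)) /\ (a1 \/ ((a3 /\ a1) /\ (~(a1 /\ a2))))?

g1 = ~(a2 /\ a1)
g2 = a1 /\ a3
g3 = g2 /\ g1 = (a1 /\ a3) /\ (~(a2 /\ a1))
g4 = a1 \/ g3 = a1 \/ ((a1 /\ a3) /\ (~(a2 /\ a1)))
g5 = g4 /\ g1 = (a1 \/ ((a1 /\ a3) /\ (~(a2 /\ a1)))) /\ (~(a2 /\ a1))
At a1=0, a2=0, a3=0: circuit gives 0, formula gives 0.
At a1=1, a2=0, a3=0: circuit gives 1, formula gives 1.
Agrees on all 8 inputs.

Yes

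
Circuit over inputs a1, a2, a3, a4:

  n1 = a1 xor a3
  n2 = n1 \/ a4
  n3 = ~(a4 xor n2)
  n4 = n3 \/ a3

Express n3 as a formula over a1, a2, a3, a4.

n1 = a1 xor a3
n2 = n1 \/ a4 = (a1 xor a3) \/ a4
n3 = ~(a4 xor n2) = ~(a4 xor ((a1 xor a3) \/ a4))

~(a4 xor ((a1 xor a3) \/ a4))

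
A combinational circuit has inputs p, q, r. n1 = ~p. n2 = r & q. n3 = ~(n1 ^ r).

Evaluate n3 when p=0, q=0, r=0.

0

n1 = ~0 = 1
n3 = ~(1 ^ 0) = 0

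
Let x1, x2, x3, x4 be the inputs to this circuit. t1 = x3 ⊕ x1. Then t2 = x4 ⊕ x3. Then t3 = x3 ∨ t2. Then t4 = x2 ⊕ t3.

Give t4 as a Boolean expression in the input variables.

x2 ⊕ (x3 ∨ (x4 ⊕ x3))

t2 = x4 ⊕ x3
t3 = x3 ∨ t2 = x3 ∨ (x4 ⊕ x3)
t4 = x2 ⊕ t3 = x2 ⊕ (x3 ∨ (x4 ⊕ x3))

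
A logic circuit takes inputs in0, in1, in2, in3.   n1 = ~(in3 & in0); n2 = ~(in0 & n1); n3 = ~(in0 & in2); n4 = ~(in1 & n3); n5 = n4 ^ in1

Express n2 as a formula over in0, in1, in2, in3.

n1 = ~(in3 & in0)
n2 = ~(in0 & n1) = ~(in0 & (~(in3 & in0)))

~(in0 & (~(in3 & in0)))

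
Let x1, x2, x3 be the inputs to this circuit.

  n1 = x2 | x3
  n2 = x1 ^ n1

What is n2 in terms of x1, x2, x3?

x1 ^ (x2 | x3)

n1 = x2 | x3
n2 = x1 ^ n1 = x1 ^ (x2 | x3)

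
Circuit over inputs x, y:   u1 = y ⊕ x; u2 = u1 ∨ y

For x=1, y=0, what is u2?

1

u1 = 0 ⊕ 1 = 1
u2 = 1 ∨ 0 = 1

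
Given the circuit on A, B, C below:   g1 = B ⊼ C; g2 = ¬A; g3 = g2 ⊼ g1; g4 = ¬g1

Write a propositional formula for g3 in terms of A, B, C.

g1 = B ⊼ C
g2 = ¬A
g3 = g2 ⊼ g1 = ¬A ⊼ (B ⊼ C)

¬A ⊼ (B ⊼ C)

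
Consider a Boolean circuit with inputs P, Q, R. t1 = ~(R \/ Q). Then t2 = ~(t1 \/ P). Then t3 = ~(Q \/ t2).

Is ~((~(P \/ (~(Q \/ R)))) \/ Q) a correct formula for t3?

Yes

t1 = ~(R \/ Q)
t2 = ~(t1 \/ P) = ~((~(R \/ Q)) \/ P)
t3 = ~(Q \/ t2) = ~(Q \/ (~((~(R \/ Q)) \/ P)))
At P=0, Q=0, R=1: circuit gives 0, formula gives 0.
At P=0, Q=0, R=0: circuit gives 1, formula gives 1.
Agrees on all 8 inputs.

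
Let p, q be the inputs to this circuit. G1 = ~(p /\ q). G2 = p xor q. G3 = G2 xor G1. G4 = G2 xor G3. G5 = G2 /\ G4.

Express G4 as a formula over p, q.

G1 = ~(p /\ q)
G2 = p xor q
G3 = G2 xor G1 = (p xor q) xor (~(p /\ q))
G4 = G2 xor G3 = (p xor q) xor ((p xor q) xor (~(p /\ q)))

(p xor q) xor ((p xor q) xor (~(p /\ q)))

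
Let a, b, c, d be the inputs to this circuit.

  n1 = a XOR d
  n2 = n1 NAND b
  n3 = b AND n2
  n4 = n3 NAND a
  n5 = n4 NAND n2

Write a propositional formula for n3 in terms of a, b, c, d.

b AND ((a XOR d) NAND b)

n1 = a XOR d
n2 = n1 NAND b = (a XOR d) NAND b
n3 = b AND n2 = b AND ((a XOR d) NAND b)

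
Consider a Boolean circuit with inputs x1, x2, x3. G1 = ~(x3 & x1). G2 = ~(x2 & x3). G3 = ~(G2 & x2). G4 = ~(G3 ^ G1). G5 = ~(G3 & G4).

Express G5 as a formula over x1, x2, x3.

~((~((~(x2 & x3)) & x2)) & (~((~((~(x2 & x3)) & x2)) ^ (~(x3 & x1)))))

G1 = ~(x3 & x1)
G2 = ~(x2 & x3)
G3 = ~(G2 & x2) = ~((~(x2 & x3)) & x2)
G4 = ~(G3 ^ G1) = ~((~((~(x2 & x3)) & x2)) ^ (~(x3 & x1)))
G5 = ~(G3 & G4) = ~((~((~(x2 & x3)) & x2)) & (~((~((~(x2 & x3)) & x2)) ^ (~(x3 & x1)))))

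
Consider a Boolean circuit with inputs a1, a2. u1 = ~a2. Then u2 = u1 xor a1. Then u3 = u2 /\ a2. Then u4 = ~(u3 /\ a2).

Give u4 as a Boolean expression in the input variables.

~(((~a2 xor a1) /\ a2) /\ a2)

u1 = ~a2
u2 = u1 xor a1 = ~a2 xor a1
u3 = u2 /\ a2 = (~a2 xor a1) /\ a2
u4 = ~(u3 /\ a2) = ~(((~a2 xor a1) /\ a2) /\ a2)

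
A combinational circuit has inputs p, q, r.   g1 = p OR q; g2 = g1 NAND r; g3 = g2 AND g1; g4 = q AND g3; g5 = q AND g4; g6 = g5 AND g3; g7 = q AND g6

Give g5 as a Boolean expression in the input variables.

q AND (q AND (((p OR q) NAND r) AND (p OR q)))

g1 = p OR q
g2 = g1 NAND r = (p OR q) NAND r
g3 = g2 AND g1 = ((p OR q) NAND r) AND (p OR q)
g4 = q AND g3 = q AND (((p OR q) NAND r) AND (p OR q))
g5 = q AND g4 = q AND (q AND (((p OR q) NAND r) AND (p OR q)))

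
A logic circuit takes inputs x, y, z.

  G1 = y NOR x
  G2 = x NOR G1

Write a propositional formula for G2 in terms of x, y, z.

x NOR (y NOR x)

G1 = y NOR x
G2 = x NOR G1 = x NOR (y NOR x)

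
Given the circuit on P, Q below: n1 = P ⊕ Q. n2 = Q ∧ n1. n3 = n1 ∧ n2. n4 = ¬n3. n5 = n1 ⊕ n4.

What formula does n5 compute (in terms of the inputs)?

n1 = P ⊕ Q
n2 = Q ∧ n1 = Q ∧ (P ⊕ Q)
n3 = n1 ∧ n2 = (P ⊕ Q) ∧ (Q ∧ (P ⊕ Q))
n4 = ¬n3 = ¬((P ⊕ Q) ∧ (Q ∧ (P ⊕ Q)))
n5 = n1 ⊕ n4 = (P ⊕ Q) ⊕ ¬((P ⊕ Q) ∧ (Q ∧ (P ⊕ Q)))

(P ⊕ Q) ⊕ ¬((P ⊕ Q) ∧ (Q ∧ (P ⊕ Q)))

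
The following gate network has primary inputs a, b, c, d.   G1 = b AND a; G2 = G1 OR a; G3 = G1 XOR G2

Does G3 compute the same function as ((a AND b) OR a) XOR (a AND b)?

G1 = b AND a
G2 = G1 OR a = (b AND a) OR a
G3 = G1 XOR G2 = (b AND a) XOR ((b AND a) OR a)
At a=0, b=0, c=0, d=0: circuit gives 0, formula gives 0.
At a=1, b=0, c=0, d=0: circuit gives 1, formula gives 1.
Agrees on all 16 inputs.

Yes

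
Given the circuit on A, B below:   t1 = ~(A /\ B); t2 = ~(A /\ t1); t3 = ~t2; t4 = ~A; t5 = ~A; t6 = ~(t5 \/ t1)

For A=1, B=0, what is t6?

0

t1 = ~(1 /\ 0) = 1
t5 = ~1 = 0
t6 = ~(0 \/ 1) = 0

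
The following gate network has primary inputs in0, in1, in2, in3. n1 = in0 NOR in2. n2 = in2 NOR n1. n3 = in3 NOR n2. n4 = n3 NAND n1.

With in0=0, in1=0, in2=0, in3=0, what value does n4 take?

n1 = 0 NOR 0 = 1
n2 = 0 NOR 1 = 0
n3 = 0 NOR 0 = 1
n4 = 1 NAND 1 = 0

0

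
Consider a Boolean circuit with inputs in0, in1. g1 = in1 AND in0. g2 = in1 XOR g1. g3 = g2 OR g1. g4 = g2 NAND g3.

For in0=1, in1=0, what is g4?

g1 = 0 AND 1 = 0
g2 = 0 XOR 0 = 0
g3 = 0 OR 0 = 0
g4 = 0 NAND 0 = 1

1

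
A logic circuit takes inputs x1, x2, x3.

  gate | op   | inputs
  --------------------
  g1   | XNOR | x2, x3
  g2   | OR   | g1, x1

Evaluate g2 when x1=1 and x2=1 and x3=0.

1

g1 = 1 XNOR 0 = 0
g2 = 0 OR 1 = 1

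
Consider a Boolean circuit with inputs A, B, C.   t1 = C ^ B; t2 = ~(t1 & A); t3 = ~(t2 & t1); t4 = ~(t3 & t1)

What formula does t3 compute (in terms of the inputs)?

~((~((C ^ B) & A)) & (C ^ B))

t1 = C ^ B
t2 = ~(t1 & A) = ~((C ^ B) & A)
t3 = ~(t2 & t1) = ~((~((C ^ B) & A)) & (C ^ B))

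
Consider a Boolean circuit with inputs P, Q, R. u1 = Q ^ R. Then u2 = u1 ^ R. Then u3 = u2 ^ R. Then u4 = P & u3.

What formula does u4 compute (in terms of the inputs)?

u1 = Q ^ R
u2 = u1 ^ R = (Q ^ R) ^ R
u3 = u2 ^ R = ((Q ^ R) ^ R) ^ R
u4 = P & u3 = P & (((Q ^ R) ^ R) ^ R)

P & (((Q ^ R) ^ R) ^ R)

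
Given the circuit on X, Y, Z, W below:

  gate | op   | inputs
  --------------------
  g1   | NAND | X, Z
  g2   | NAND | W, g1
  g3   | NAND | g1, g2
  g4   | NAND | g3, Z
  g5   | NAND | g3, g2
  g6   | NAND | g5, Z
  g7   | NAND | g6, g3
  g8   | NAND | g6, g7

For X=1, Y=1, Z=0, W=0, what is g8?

g1 = 1 NAND 0 = 1
g2 = 0 NAND 1 = 1
g3 = 1 NAND 1 = 0
g5 = 0 NAND 1 = 1
g6 = 1 NAND 0 = 1
g7 = 1 NAND 0 = 1
g8 = 1 NAND 1 = 0

0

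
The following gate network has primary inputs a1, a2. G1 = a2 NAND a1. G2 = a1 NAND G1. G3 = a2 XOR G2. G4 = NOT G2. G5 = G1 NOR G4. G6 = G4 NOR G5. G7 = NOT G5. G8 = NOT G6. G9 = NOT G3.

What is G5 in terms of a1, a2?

G1 = a2 NAND a1
G2 = a1 NAND G1 = a1 NAND (a2 NAND a1)
G4 = NOT G2 = NOT (a1 NAND (a2 NAND a1))
G5 = G1 NOR G4 = (a2 NAND a1) NOR NOT (a1 NAND (a2 NAND a1))

(a2 NAND a1) NOR NOT (a1 NAND (a2 NAND a1))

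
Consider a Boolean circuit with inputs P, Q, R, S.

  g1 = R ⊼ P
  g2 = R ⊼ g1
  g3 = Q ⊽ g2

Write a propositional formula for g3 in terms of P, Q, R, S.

Q ⊽ (R ⊼ (R ⊼ P))

g1 = R ⊼ P
g2 = R ⊼ g1 = R ⊼ (R ⊼ P)
g3 = Q ⊽ g2 = Q ⊽ (R ⊼ (R ⊼ P))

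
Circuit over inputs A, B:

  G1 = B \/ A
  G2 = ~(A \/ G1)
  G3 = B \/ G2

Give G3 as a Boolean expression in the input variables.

B \/ (~(A \/ (B \/ A)))

G1 = B \/ A
G2 = ~(A \/ G1) = ~(A \/ (B \/ A))
G3 = B \/ G2 = B \/ (~(A \/ (B \/ A)))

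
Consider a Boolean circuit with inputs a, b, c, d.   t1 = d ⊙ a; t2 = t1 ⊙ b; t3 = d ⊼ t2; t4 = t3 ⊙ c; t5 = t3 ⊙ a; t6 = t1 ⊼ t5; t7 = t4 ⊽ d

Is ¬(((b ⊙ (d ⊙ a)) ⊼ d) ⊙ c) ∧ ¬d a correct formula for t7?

t1 = d ⊙ a
t2 = t1 ⊙ b = (d ⊙ a) ⊙ b
t3 = d ⊼ t2 = d ⊼ ((d ⊙ a) ⊙ b)
t4 = t3 ⊙ c = (d ⊼ ((d ⊙ a) ⊙ b)) ⊙ c
t7 = t4 ⊽ d = ((d ⊼ ((d ⊙ a) ⊙ b)) ⊙ c) ⊽ d
At a=0, b=0, c=0, d=1: circuit gives 0, formula gives 0.
At a=0, b=0, c=0, d=0: circuit gives 1, formula gives 1.
Agrees on all 16 inputs.

Yes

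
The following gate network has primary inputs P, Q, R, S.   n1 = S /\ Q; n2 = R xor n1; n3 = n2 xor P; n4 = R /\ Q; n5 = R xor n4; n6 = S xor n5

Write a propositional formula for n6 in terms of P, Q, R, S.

S xor (R xor (R /\ Q))

n4 = R /\ Q
n5 = R xor n4 = R xor (R /\ Q)
n6 = S xor n5 = S xor (R xor (R /\ Q))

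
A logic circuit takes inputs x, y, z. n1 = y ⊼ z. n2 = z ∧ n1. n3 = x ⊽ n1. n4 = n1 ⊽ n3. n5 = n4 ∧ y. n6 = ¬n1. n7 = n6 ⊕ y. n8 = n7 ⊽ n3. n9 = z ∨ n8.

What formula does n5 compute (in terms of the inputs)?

n1 = y ⊼ z
n3 = x ⊽ n1 = x ⊽ (y ⊼ z)
n4 = n1 ⊽ n3 = (y ⊼ z) ⊽ (x ⊽ (y ⊼ z))
n5 = n4 ∧ y = ((y ⊼ z) ⊽ (x ⊽ (y ⊼ z))) ∧ y

((y ⊼ z) ⊽ (x ⊽ (y ⊼ z))) ∧ y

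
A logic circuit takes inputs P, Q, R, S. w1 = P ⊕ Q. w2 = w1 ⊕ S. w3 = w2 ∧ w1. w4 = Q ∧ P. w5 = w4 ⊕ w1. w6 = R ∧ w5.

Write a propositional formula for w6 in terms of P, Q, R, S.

R ∧ ((Q ∧ P) ⊕ (P ⊕ Q))

w1 = P ⊕ Q
w4 = Q ∧ P
w5 = w4 ⊕ w1 = (Q ∧ P) ⊕ (P ⊕ Q)
w6 = R ∧ w5 = R ∧ ((Q ∧ P) ⊕ (P ⊕ Q))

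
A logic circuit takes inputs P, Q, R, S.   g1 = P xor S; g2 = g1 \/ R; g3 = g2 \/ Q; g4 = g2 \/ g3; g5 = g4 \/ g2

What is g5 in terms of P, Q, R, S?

(((P xor S) \/ R) \/ (((P xor S) \/ R) \/ Q)) \/ ((P xor S) \/ R)

g1 = P xor S
g2 = g1 \/ R = (P xor S) \/ R
g3 = g2 \/ Q = ((P xor S) \/ R) \/ Q
g4 = g2 \/ g3 = ((P xor S) \/ R) \/ (((P xor S) \/ R) \/ Q)
g5 = g4 \/ g2 = (((P xor S) \/ R) \/ (((P xor S) \/ R) \/ Q)) \/ ((P xor S) \/ R)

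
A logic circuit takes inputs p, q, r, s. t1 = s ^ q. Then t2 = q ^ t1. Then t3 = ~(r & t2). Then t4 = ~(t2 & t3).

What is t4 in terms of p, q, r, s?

~((q ^ (s ^ q)) & (~(r & (q ^ (s ^ q)))))

t1 = s ^ q
t2 = q ^ t1 = q ^ (s ^ q)
t3 = ~(r & t2) = ~(r & (q ^ (s ^ q)))
t4 = ~(t2 & t3) = ~((q ^ (s ^ q)) & (~(r & (q ^ (s ^ q)))))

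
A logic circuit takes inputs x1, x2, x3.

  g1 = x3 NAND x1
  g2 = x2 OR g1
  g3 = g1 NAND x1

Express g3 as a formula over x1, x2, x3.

(x3 NAND x1) NAND x1

g1 = x3 NAND x1
g3 = g1 NAND x1 = (x3 NAND x1) NAND x1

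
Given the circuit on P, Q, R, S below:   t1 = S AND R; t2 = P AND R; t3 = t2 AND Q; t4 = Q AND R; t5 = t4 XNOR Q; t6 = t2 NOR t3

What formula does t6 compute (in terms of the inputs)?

t2 = P AND R
t3 = t2 AND Q = (P AND R) AND Q
t6 = t2 NOR t3 = (P AND R) NOR ((P AND R) AND Q)

(P AND R) NOR ((P AND R) AND Q)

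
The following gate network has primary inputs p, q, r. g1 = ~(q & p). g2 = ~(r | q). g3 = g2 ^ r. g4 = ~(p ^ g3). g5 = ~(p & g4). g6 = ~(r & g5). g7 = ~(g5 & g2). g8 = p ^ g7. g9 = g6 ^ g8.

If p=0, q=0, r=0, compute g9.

g2 = ~(0 | 0) = 1
g3 = 1 ^ 0 = 1
g4 = ~(0 ^ 1) = 0
g5 = ~(0 & 0) = 1
g6 = ~(0 & 1) = 1
g7 = ~(1 & 1) = 0
g8 = 0 ^ 0 = 0
g9 = 1 ^ 0 = 1

1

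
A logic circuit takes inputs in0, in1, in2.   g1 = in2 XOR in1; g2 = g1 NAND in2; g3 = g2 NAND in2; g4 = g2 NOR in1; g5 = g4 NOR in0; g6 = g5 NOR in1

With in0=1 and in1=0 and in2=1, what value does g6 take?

g1 = 1 XOR 0 = 1
g2 = 1 NAND 1 = 0
g4 = 0 NOR 0 = 1
g5 = 1 NOR 1 = 0
g6 = 0 NOR 0 = 1

1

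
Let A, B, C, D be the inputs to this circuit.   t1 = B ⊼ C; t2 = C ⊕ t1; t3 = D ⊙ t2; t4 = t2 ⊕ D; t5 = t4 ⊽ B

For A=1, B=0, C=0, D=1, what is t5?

t1 = 0 ⊼ 0 = 1
t2 = 0 ⊕ 1 = 1
t4 = 1 ⊕ 1 = 0
t5 = 0 ⊽ 0 = 1

1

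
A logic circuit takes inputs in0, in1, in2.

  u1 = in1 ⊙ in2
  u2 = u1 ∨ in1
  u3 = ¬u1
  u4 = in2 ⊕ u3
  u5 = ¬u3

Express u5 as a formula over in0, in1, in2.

¬¬(in1 ⊙ in2)

u1 = in1 ⊙ in2
u3 = ¬u1 = ¬(in1 ⊙ in2)
u5 = ¬u3 = ¬¬(in1 ⊙ in2)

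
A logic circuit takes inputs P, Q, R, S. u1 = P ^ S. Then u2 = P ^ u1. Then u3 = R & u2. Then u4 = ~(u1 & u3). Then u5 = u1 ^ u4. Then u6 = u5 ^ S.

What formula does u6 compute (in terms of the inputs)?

((P ^ S) ^ (~((P ^ S) & (R & (P ^ (P ^ S)))))) ^ S

u1 = P ^ S
u2 = P ^ u1 = P ^ (P ^ S)
u3 = R & u2 = R & (P ^ (P ^ S))
u4 = ~(u1 & u3) = ~((P ^ S) & (R & (P ^ (P ^ S))))
u5 = u1 ^ u4 = (P ^ S) ^ (~((P ^ S) & (R & (P ^ (P ^ S)))))
u6 = u5 ^ S = ((P ^ S) ^ (~((P ^ S) & (R & (P ^ (P ^ S)))))) ^ S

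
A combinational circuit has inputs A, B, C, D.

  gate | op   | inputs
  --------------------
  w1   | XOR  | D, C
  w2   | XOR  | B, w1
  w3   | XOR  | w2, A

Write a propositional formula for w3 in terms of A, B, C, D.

w1 = D XOR C
w2 = B XOR w1 = B XOR (D XOR C)
w3 = w2 XOR A = (B XOR (D XOR C)) XOR A

(B XOR (D XOR C)) XOR A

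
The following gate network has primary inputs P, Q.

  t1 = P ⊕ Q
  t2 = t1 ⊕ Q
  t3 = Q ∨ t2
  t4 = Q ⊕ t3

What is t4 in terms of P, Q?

t1 = P ⊕ Q
t2 = t1 ⊕ Q = (P ⊕ Q) ⊕ Q
t3 = Q ∨ t2 = Q ∨ ((P ⊕ Q) ⊕ Q)
t4 = Q ⊕ t3 = Q ⊕ (Q ∨ ((P ⊕ Q) ⊕ Q))

Q ⊕ (Q ∨ ((P ⊕ Q) ⊕ Q))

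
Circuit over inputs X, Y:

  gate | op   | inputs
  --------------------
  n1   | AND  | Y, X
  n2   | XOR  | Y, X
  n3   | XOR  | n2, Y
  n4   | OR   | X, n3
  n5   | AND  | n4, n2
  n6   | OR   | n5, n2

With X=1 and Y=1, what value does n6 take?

0

n2 = 1 XOR 1 = 0
n3 = 0 XOR 1 = 1
n4 = 1 OR 1 = 1
n5 = 1 AND 0 = 0
n6 = 0 OR 0 = 0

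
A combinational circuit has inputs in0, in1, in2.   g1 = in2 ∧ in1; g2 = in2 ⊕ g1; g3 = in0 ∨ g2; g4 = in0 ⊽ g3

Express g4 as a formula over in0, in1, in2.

g1 = in2 ∧ in1
g2 = in2 ⊕ g1 = in2 ⊕ (in2 ∧ in1)
g3 = in0 ∨ g2 = in0 ∨ (in2 ⊕ (in2 ∧ in1))
g4 = in0 ⊽ g3 = in0 ⊽ (in0 ∨ (in2 ⊕ (in2 ∧ in1)))

in0 ⊽ (in0 ∨ (in2 ⊕ (in2 ∧ in1)))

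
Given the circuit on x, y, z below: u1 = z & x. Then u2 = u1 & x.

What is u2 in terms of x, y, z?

(z & x) & x

u1 = z & x
u2 = u1 & x = (z & x) & x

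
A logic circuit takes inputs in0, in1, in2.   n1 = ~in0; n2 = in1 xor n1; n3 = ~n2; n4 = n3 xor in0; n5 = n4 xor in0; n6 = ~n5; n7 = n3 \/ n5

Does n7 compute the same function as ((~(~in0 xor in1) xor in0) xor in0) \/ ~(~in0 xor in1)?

n1 = ~in0
n2 = in1 xor n1 = in1 xor ~in0
n3 = ~n2 = ~(in1 xor ~in0)
n4 = n3 xor in0 = ~(in1 xor ~in0) xor in0
n5 = n4 xor in0 = (~(in1 xor ~in0) xor in0) xor in0
n7 = n3 \/ n5 = ~(in1 xor ~in0) \/ ((~(in1 xor ~in0) xor in0) xor in0)
At in0=0, in1=0, in2=0: circuit gives 0, formula gives 0.
At in0=0, in1=1, in2=0: circuit gives 1, formula gives 1.
Agrees on all 8 inputs.

Yes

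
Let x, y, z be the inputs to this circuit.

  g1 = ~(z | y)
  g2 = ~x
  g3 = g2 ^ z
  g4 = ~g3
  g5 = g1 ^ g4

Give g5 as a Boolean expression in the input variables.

(~(z | y)) ^ ~(~x ^ z)

g1 = ~(z | y)
g2 = ~x
g3 = g2 ^ z = ~x ^ z
g4 = ~g3 = ~(~x ^ z)
g5 = g1 ^ g4 = (~(z | y)) ^ ~(~x ^ z)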